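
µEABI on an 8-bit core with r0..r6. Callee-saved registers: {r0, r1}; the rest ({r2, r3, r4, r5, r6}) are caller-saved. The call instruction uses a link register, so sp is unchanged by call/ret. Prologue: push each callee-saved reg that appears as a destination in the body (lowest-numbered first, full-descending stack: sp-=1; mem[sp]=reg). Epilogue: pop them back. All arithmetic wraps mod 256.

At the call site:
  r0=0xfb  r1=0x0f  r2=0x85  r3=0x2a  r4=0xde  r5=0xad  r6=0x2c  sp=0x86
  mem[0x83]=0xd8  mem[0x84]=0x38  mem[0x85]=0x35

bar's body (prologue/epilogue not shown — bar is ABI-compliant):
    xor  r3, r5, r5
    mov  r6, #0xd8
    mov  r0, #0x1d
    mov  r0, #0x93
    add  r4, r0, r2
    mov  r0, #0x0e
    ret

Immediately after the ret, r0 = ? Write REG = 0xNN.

REG = 0xfb

prologue: push r0 -> mem[0x85]=0xfb, sp=0x85
body[0] xor  r3, r5, r5 -> r3=0x00
body[1] mov  r6, #0xd8 -> r6=0xd8
body[2] mov  r0, #0x1d -> r0=0x1d
body[3] mov  r0, #0x93 -> r0=0x93
body[4] add  r4, r0, r2 -> r4=0x18
body[5] mov  r0, #0x0e -> r0=0x0e
epilogue: pop r0=0xfb, sp=0x86
r0 is callee-saved -> restored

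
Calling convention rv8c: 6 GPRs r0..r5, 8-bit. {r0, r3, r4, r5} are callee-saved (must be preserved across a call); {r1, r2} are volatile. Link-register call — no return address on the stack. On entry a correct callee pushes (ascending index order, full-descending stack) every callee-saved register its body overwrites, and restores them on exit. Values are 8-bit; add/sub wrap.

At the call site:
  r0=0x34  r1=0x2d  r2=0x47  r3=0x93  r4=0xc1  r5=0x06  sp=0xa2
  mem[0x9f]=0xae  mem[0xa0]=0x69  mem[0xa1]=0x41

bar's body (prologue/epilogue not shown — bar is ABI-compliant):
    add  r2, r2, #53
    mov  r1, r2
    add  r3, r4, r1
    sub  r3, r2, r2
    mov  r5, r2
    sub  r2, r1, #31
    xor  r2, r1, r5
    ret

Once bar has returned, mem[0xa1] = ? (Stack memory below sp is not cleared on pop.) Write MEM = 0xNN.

prologue: push r3 → mem[0xa1]=0x93, sp=0xa1
prologue: push r5 → mem[0xa0]=0x06, sp=0xa0
body[0] add  r2, r2, #53 → r2=0x7c
body[1] mov  r1, r2 → r1=0x7c
body[2] add  r3, r4, r1 → r3=0x3d
body[3] sub  r3, r2, r2 → r3=0x00
body[4] mov  r5, r2 → r5=0x7c
body[5] sub  r2, r1, #31 → r2=0x5d
body[6] xor  r2, r1, r5 → r2=0x00
epilogue: pop r5=0x06, sp=0xa1
epilogue: pop r3=0x93, sp=0xa2
prologue pushed ['r3', 'r5'] at ['0xa1', '0xa0']

MEM = 0x93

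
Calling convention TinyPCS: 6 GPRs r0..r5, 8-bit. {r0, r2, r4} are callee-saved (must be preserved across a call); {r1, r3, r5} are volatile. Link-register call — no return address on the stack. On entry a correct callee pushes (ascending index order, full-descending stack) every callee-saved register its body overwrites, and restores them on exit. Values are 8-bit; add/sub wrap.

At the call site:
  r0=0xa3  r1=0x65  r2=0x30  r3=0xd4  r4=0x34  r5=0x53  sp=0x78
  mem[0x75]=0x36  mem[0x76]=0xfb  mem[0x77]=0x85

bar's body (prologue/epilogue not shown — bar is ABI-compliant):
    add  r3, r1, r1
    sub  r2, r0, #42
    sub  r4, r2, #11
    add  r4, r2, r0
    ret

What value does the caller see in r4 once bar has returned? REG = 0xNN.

REG = 0x34

prologue: push r2 → mem[0x77]=0x30, sp=0x77
prologue: push r4 → mem[0x76]=0x34, sp=0x76
body[0] add  r3, r1, r1 → r3=0xca
body[1] sub  r2, r0, #42 → r2=0x79
body[2] sub  r4, r2, #11 → r4=0x6e
body[3] add  r4, r2, r0 → r4=0x1c
epilogue: pop r4=0x34, sp=0x77
epilogue: pop r2=0x30, sp=0x78
r4 is callee-saved → restored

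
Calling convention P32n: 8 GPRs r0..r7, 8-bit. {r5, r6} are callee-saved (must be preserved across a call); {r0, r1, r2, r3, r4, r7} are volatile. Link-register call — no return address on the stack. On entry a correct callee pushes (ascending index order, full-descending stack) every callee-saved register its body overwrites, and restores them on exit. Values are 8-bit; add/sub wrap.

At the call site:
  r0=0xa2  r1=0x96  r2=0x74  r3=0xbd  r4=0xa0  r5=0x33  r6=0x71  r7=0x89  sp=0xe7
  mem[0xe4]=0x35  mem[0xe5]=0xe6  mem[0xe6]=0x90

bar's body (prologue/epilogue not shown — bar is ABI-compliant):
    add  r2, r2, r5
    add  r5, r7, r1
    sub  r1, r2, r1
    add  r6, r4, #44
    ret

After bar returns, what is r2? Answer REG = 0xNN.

prologue: push r5 -> mem[0xe6]=0x33, sp=0xe6
prologue: push r6 -> mem[0xe5]=0x71, sp=0xe5
body[0] add  r2, r2, r5 -> r2=0xa7
body[1] add  r5, r7, r1 -> r5=0x1f
body[2] sub  r1, r2, r1 -> r1=0x11
body[3] add  r6, r4, #44 -> r6=0xcc
epilogue: pop r6=0x71, sp=0xe6
epilogue: pop r5=0x33, sp=0xe7
r2 is caller-saved -> body value

REG = 0xa7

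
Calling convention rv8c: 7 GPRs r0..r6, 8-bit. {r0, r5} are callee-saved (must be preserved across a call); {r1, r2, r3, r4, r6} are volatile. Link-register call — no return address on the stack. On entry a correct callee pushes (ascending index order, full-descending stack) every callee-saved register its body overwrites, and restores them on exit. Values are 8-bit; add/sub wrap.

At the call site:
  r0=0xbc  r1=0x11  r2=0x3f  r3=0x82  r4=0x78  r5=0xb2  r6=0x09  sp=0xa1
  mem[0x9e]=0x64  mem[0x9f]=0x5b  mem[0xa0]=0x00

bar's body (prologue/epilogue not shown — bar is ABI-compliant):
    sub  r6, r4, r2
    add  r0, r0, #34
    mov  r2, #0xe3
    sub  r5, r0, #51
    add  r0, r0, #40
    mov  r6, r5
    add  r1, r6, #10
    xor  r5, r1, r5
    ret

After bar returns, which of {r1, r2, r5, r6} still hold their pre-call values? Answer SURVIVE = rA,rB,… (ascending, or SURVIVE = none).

SURVIVE = r5

prologue: push r0 -> mem[0xa0]=0xbc, sp=0xa0
prologue: push r5 -> mem[0x9f]=0xb2, sp=0x9f
body[0] sub  r6, r4, r2 -> r6=0x39
body[1] add  r0, r0, #34 -> r0=0xde
body[2] mov  r2, #0xe3 -> r2=0xe3
body[3] sub  r5, r0, #51 -> r5=0xab
body[4] add  r0, r0, #40 -> r0=0x06
body[5] mov  r6, r5 -> r6=0xab
body[6] add  r1, r6, #10 -> r1=0xb5
body[7] xor  r5, r1, r5 -> r5=0x1e
epilogue: pop r5=0xb2, sp=0xa0
epilogue: pop r0=0xbc, sp=0xa1
r1: caller-saved, written=True
r2: caller-saved, written=True
r5: callee-saved, written=True
r6: caller-saved, written=True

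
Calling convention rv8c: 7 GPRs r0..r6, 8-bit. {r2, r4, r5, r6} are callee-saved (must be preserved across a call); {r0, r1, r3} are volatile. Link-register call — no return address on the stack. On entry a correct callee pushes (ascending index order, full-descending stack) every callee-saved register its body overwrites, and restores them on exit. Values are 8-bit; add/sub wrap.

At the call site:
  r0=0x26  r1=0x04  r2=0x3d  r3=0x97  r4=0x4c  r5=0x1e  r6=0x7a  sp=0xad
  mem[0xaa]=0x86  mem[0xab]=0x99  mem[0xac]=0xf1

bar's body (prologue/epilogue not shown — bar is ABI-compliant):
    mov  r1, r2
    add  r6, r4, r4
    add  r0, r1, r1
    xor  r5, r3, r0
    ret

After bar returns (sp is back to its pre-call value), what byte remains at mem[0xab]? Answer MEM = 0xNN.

MEM = 0x7a

prologue: push r5 -> mem[0xac]=0x1e, sp=0xac
prologue: push r6 -> mem[0xab]=0x7a, sp=0xab
body[0] mov  r1, r2 -> r1=0x3d
body[1] add  r6, r4, r4 -> r6=0x98
body[2] add  r0, r1, r1 -> r0=0x7a
body[3] xor  r5, r3, r0 -> r5=0xed
epilogue: pop r6=0x7a, sp=0xac
epilogue: pop r5=0x1e, sp=0xad
prologue pushed ['r5', 'r6'] at ['0xac', '0xab']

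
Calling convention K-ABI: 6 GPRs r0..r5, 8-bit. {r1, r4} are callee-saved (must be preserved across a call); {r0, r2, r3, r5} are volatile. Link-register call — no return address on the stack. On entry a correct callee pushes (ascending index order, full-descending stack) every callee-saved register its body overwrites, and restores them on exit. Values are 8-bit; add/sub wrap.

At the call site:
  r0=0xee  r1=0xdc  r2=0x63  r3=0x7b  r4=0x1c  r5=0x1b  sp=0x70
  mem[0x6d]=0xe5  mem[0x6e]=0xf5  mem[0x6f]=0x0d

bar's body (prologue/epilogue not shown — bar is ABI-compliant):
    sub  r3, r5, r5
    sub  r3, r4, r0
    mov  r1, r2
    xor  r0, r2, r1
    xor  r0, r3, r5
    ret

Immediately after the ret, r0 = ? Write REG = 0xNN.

REG = 0x35

prologue: push r1 → mem[0x6f]=0xdc, sp=0x6f
body[0] sub  r3, r5, r5 → r3=0x00
body[1] sub  r3, r4, r0 → r3=0x2e
body[2] mov  r1, r2 → r1=0x63
body[3] xor  r0, r2, r1 → r0=0x00
body[4] xor  r0, r3, r5 → r0=0x35
epilogue: pop r1=0xdc, sp=0x70
r0 is caller-saved → body value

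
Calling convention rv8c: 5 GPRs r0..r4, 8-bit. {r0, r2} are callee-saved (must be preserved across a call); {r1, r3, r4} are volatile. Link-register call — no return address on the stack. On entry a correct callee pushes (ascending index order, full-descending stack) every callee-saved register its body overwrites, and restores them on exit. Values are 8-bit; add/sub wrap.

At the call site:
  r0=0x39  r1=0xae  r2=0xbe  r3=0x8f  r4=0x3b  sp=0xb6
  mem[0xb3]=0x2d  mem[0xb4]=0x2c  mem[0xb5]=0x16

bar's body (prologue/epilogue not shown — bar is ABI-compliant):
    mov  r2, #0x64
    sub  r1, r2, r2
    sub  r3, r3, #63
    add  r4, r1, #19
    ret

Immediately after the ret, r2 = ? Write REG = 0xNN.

prologue: push r2 -> mem[0xb5]=0xbe, sp=0xb5
body[0] mov  r2, #0x64 -> r2=0x64
body[1] sub  r1, r2, r2 -> r1=0x00
body[2] sub  r3, r3, #63 -> r3=0x50
body[3] add  r4, r1, #19 -> r4=0x13
epilogue: pop r2=0xbe, sp=0xb6
r2 is callee-saved -> restored

REG = 0xbe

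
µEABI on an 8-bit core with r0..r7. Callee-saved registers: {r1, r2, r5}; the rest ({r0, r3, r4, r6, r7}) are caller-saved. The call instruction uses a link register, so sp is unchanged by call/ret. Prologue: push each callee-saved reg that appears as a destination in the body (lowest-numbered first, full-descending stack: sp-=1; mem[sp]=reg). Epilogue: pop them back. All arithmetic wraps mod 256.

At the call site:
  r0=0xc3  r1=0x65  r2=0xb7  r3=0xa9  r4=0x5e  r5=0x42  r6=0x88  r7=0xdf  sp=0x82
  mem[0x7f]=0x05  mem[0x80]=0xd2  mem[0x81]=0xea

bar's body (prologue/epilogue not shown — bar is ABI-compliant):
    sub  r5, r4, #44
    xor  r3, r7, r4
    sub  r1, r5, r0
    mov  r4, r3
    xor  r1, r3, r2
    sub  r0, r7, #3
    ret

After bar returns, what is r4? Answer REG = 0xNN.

REG = 0x81

prologue: push r1 -> mem[0x81]=0x65, sp=0x81
prologue: push r5 -> mem[0x80]=0x42, sp=0x80
body[0] sub  r5, r4, #44 -> r5=0x32
body[1] xor  r3, r7, r4 -> r3=0x81
body[2] sub  r1, r5, r0 -> r1=0x6f
body[3] mov  r4, r3 -> r4=0x81
body[4] xor  r1, r3, r2 -> r1=0x36
body[5] sub  r0, r7, #3 -> r0=0xdc
epilogue: pop r5=0x42, sp=0x81
epilogue: pop r1=0x65, sp=0x82
r4 is caller-saved -> body value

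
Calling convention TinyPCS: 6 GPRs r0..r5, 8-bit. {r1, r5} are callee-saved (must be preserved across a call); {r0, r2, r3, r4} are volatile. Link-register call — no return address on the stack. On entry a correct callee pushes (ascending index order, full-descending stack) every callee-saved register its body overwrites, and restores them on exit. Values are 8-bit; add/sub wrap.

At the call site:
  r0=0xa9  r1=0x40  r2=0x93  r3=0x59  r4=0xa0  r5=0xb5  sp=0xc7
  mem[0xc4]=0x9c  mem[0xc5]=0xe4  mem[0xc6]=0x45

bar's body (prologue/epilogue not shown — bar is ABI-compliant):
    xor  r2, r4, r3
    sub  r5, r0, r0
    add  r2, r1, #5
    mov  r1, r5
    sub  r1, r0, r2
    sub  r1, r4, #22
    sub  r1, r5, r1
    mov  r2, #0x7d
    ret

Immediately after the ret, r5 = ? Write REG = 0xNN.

prologue: push r1 → mem[0xc6]=0x40, sp=0xc6
prologue: push r5 → mem[0xc5]=0xb5, sp=0xc5
body[0] xor  r2, r4, r3 → r2=0xf9
body[1] sub  r5, r0, r0 → r5=0x00
body[2] add  r2, r1, #5 → r2=0x45
body[3] mov  r1, r5 → r1=0x00
body[4] sub  r1, r0, r2 → r1=0x64
body[5] sub  r1, r4, #22 → r1=0x8a
body[6] sub  r1, r5, r1 → r1=0x76
body[7] mov  r2, #0x7d → r2=0x7d
epilogue: pop r5=0xb5, sp=0xc6
epilogue: pop r1=0x40, sp=0xc7
r5 is callee-saved → restored

REG = 0xb5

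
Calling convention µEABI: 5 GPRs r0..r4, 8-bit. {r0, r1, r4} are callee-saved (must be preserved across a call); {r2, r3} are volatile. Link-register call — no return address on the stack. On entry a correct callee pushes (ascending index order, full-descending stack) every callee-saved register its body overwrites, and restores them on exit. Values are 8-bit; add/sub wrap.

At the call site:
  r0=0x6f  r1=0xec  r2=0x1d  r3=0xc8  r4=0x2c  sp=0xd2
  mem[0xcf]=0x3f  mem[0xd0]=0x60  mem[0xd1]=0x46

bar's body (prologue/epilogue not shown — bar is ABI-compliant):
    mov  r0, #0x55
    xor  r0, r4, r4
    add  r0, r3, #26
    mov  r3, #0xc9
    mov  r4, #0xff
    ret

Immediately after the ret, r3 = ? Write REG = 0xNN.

prologue: push r0 -> mem[0xd1]=0x6f, sp=0xd1
prologue: push r4 -> mem[0xd0]=0x2c, sp=0xd0
body[0] mov  r0, #0x55 -> r0=0x55
body[1] xor  r0, r4, r4 -> r0=0x00
body[2] add  r0, r3, #26 -> r0=0xe2
body[3] mov  r3, #0xc9 -> r3=0xc9
body[4] mov  r4, #0xff -> r4=0xff
epilogue: pop r4=0x2c, sp=0xd1
epilogue: pop r0=0x6f, sp=0xd2
r3 is caller-saved -> body value

REG = 0xc9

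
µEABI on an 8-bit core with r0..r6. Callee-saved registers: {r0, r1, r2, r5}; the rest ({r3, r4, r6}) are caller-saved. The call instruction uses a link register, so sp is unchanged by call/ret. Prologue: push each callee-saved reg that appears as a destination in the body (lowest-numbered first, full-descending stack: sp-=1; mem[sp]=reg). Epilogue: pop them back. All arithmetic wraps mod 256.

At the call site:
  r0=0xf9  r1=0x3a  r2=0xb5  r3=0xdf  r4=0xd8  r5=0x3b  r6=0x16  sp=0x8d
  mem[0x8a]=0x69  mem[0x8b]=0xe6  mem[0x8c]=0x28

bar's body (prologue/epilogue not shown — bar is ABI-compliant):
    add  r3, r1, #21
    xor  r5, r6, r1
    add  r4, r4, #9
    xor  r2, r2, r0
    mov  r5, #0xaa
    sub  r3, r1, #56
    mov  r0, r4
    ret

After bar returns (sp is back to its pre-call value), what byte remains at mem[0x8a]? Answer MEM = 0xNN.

MEM = 0x3b

prologue: push r0 → mem[0x8c]=0xf9, sp=0x8c
prologue: push r2 → mem[0x8b]=0xb5, sp=0x8b
prologue: push r5 → mem[0x8a]=0x3b, sp=0x8a
body[0] add  r3, r1, #21 → r3=0x4f
body[1] xor  r5, r6, r1 → r5=0x2c
body[2] add  r4, r4, #9 → r4=0xe1
body[3] xor  r2, r2, r0 → r2=0x4c
body[4] mov  r5, #0xaa → r5=0xaa
body[5] sub  r3, r1, #56 → r3=0x02
body[6] mov  r0, r4 → r0=0xe1
epilogue: pop r5=0x3b, sp=0x8b
epilogue: pop r2=0xb5, sp=0x8c
epilogue: pop r0=0xf9, sp=0x8d
prologue pushed ['r0', 'r2', 'r5'] at ['0x8c', '0x8b', '0x8a']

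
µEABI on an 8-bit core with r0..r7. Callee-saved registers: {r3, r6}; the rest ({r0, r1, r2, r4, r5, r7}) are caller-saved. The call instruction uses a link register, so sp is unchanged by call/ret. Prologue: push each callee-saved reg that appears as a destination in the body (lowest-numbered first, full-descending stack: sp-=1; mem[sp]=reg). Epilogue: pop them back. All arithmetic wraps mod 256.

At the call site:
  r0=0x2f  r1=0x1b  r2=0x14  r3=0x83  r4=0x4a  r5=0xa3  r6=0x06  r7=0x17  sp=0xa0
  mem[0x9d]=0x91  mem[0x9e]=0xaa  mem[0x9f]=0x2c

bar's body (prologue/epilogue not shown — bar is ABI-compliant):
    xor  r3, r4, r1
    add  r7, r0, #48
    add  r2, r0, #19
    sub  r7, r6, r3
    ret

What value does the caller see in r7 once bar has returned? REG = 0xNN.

prologue: push r3 -> mem[0x9f]=0x83, sp=0x9f
body[0] xor  r3, r4, r1 -> r3=0x51
body[1] add  r7, r0, #48 -> r7=0x5f
body[2] add  r2, r0, #19 -> r2=0x42
body[3] sub  r7, r6, r3 -> r7=0xb5
epilogue: pop r3=0x83, sp=0xa0
r7 is caller-saved -> body value

REG = 0xb5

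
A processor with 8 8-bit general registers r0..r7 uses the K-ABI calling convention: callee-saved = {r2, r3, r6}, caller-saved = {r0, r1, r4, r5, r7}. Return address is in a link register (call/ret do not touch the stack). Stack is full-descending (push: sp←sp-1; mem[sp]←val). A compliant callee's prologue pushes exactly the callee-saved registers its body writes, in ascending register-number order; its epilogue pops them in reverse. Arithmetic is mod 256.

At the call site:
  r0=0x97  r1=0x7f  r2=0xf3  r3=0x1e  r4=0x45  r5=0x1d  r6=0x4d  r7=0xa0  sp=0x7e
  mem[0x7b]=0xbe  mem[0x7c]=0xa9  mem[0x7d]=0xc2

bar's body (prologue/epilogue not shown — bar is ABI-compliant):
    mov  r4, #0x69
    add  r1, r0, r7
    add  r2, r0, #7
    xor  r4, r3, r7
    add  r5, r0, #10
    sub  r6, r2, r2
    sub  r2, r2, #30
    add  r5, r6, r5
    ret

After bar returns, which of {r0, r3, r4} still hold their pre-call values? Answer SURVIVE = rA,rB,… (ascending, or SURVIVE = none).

SURVIVE = r0,r3

prologue: push r2 -> mem[0x7d]=0xf3, sp=0x7d
prologue: push r6 -> mem[0x7c]=0x4d, sp=0x7c
body[0] mov  r4, #0x69 -> r4=0x69
body[1] add  r1, r0, r7 -> r1=0x37
body[2] add  r2, r0, #7 -> r2=0x9e
body[3] xor  r4, r3, r7 -> r4=0xbe
body[4] add  r5, r0, #10 -> r5=0xa1
body[5] sub  r6, r2, r2 -> r6=0x00
body[6] sub  r2, r2, #30 -> r2=0x80
body[7] add  r5, r6, r5 -> r5=0xa1
epilogue: pop r6=0x4d, sp=0x7d
epilogue: pop r2=0xf3, sp=0x7e
r0: caller-saved, written=False
r3: callee-saved, written=False
r4: caller-saved, written=True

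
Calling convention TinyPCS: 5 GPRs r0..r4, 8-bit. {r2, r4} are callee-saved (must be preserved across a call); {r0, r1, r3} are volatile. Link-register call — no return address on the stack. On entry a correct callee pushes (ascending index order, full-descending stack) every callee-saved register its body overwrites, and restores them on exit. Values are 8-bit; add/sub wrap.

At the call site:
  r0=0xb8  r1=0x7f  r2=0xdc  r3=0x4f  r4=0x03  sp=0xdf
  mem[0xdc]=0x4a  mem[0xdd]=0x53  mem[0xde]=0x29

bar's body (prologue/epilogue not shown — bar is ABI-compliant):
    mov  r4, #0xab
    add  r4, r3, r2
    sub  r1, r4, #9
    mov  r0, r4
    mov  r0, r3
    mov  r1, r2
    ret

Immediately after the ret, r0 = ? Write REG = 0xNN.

REG = 0x4f

prologue: push r4 → mem[0xde]=0x03, sp=0xde
body[0] mov  r4, #0xab → r4=0xab
body[1] add  r4, r3, r2 → r4=0x2b
body[2] sub  r1, r4, #9 → r1=0x22
body[3] mov  r0, r4 → r0=0x2b
body[4] mov  r0, r3 → r0=0x4f
body[5] mov  r1, r2 → r1=0xdc
epilogue: pop r4=0x03, sp=0xdf
r0 is caller-saved → body value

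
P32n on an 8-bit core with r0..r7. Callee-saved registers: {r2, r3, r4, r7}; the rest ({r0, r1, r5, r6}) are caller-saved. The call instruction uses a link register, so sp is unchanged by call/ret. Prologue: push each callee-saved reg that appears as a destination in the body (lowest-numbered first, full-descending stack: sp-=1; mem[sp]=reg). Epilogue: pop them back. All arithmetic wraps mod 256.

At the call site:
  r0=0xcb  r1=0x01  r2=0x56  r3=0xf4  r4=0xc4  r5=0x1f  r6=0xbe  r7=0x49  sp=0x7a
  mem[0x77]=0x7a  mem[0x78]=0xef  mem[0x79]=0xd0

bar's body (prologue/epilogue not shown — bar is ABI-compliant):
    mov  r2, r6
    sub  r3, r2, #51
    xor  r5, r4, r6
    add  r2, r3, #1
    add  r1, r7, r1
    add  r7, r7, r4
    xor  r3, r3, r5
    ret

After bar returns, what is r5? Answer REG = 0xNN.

prologue: push r2 -> mem[0x79]=0x56, sp=0x79
prologue: push r3 -> mem[0x78]=0xf4, sp=0x78
prologue: push r7 -> mem[0x77]=0x49, sp=0x77
body[0] mov  r2, r6 -> r2=0xbe
body[1] sub  r3, r2, #51 -> r3=0x8b
body[2] xor  r5, r4, r6 -> r5=0x7a
body[3] add  r2, r3, #1 -> r2=0x8c
body[4] add  r1, r7, r1 -> r1=0x4a
body[5] add  r7, r7, r4 -> r7=0x0d
body[6] xor  r3, r3, r5 -> r3=0xf1
epilogue: pop r7=0x49, sp=0x78
epilogue: pop r3=0xf4, sp=0x79
epilogue: pop r2=0x56, sp=0x7a
r5 is caller-saved -> body value

REG = 0x7a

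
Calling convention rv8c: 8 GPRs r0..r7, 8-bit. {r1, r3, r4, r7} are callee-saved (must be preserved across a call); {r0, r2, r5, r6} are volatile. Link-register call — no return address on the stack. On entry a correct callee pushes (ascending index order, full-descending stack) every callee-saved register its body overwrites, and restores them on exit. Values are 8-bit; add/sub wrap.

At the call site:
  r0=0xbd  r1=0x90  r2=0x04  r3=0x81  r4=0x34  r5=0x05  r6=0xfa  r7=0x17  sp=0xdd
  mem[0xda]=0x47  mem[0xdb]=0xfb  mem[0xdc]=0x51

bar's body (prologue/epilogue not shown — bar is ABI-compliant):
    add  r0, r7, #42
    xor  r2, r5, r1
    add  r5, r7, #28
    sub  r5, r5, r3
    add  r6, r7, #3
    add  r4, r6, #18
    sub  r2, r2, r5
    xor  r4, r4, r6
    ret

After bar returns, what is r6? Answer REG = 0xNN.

REG = 0x1a

prologue: push r4 -> mem[0xdc]=0x34, sp=0xdc
body[0] add  r0, r7, #42 -> r0=0x41
body[1] xor  r2, r5, r1 -> r2=0x95
body[2] add  r5, r7, #28 -> r5=0x33
body[3] sub  r5, r5, r3 -> r5=0xb2
body[4] add  r6, r7, #3 -> r6=0x1a
body[5] add  r4, r6, #18 -> r4=0x2c
body[6] sub  r2, r2, r5 -> r2=0xe3
body[7] xor  r4, r4, r6 -> r4=0x36
epilogue: pop r4=0x34, sp=0xdd
r6 is caller-saved -> body value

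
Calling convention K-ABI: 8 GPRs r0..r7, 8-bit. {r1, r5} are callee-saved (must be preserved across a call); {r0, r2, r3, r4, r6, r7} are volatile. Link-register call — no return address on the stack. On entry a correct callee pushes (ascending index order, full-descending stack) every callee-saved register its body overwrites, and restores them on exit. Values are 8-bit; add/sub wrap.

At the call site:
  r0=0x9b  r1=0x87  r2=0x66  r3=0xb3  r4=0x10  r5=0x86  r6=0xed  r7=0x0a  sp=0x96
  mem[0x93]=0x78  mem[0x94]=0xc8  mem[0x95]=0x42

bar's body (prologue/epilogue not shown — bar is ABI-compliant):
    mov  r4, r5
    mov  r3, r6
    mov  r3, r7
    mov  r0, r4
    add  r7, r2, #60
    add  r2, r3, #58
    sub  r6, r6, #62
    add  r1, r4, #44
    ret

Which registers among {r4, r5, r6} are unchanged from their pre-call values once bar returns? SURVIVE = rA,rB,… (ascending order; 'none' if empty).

SURVIVE = r5

prologue: push r1 → mem[0x95]=0x87, sp=0x95
body[0] mov  r4, r5 → r4=0x86
body[1] mov  r3, r6 → r3=0xed
body[2] mov  r3, r7 → r3=0x0a
body[3] mov  r0, r4 → r0=0x86
body[4] add  r7, r2, #60 → r7=0xa2
body[5] add  r2, r3, #58 → r2=0x44
body[6] sub  r6, r6, #62 → r6=0xaf
body[7] add  r1, r4, #44 → r1=0xb2
epilogue: pop r1=0x87, sp=0x96
r4: caller-saved, written=True
r5: callee-saved, written=False
r6: caller-saved, written=True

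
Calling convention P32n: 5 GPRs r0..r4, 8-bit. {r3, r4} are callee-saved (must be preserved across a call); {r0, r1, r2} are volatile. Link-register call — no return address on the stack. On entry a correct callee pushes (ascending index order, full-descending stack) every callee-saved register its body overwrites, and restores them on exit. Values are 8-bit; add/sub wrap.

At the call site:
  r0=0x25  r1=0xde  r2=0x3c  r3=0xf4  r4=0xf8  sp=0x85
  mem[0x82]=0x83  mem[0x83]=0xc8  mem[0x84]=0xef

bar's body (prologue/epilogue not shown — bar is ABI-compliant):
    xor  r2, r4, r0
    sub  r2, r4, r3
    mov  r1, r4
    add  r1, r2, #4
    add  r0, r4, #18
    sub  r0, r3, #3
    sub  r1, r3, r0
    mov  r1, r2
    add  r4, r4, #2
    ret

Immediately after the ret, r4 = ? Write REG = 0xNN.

REG = 0xf8

prologue: push r4 → mem[0x84]=0xf8, sp=0x84
body[0] xor  r2, r4, r0 → r2=0xdd
body[1] sub  r2, r4, r3 → r2=0x04
body[2] mov  r1, r4 → r1=0xf8
body[3] add  r1, r2, #4 → r1=0x08
body[4] add  r0, r4, #18 → r0=0x0a
body[5] sub  r0, r3, #3 → r0=0xf1
body[6] sub  r1, r3, r0 → r1=0x03
body[7] mov  r1, r2 → r1=0x04
body[8] add  r4, r4, #2 → r4=0xfa
epilogue: pop r4=0xf8, sp=0x85
r4 is callee-saved → restored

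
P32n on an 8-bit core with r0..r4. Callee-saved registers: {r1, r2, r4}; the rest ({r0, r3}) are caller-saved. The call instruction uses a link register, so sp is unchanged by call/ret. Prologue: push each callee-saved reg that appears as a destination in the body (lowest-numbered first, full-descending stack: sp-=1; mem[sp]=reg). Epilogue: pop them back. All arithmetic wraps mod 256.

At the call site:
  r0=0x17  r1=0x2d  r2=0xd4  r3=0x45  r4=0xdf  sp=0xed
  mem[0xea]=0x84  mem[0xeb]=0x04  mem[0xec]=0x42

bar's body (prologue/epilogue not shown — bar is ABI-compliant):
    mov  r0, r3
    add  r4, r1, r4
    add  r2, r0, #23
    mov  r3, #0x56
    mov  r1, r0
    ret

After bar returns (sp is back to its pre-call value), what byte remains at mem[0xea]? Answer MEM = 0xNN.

prologue: push r1 -> mem[0xec]=0x2d, sp=0xec
prologue: push r2 -> mem[0xeb]=0xd4, sp=0xeb
prologue: push r4 -> mem[0xea]=0xdf, sp=0xea
body[0] mov  r0, r3 -> r0=0x45
body[1] add  r4, r1, r4 -> r4=0x0c
body[2] add  r2, r0, #23 -> r2=0x5c
body[3] mov  r3, #0x56 -> r3=0x56
body[4] mov  r1, r0 -> r1=0x45
epilogue: pop r4=0xdf, sp=0xeb
epilogue: pop r2=0xd4, sp=0xec
epilogue: pop r1=0x2d, sp=0xed
prologue pushed ['r1', 'r2', 'r4'] at ['0xec', '0xeb', '0xea']

MEM = 0xdf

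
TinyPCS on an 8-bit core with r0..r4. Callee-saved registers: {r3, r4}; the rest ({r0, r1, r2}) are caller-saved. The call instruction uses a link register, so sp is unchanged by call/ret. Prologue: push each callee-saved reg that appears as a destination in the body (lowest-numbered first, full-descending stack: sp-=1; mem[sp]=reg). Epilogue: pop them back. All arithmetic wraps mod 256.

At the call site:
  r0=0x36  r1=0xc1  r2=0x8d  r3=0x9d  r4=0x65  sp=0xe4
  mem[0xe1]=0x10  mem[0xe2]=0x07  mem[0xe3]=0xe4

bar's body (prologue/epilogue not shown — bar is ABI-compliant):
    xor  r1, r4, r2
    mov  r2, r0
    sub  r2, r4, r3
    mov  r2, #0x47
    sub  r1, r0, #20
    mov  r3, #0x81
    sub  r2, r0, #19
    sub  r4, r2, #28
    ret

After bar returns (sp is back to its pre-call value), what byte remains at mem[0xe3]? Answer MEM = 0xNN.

MEM = 0x9d

prologue: push r3 -> mem[0xe3]=0x9d, sp=0xe3
prologue: push r4 -> mem[0xe2]=0x65, sp=0xe2
body[0] xor  r1, r4, r2 -> r1=0xe8
body[1] mov  r2, r0 -> r2=0x36
body[2] sub  r2, r4, r3 -> r2=0xc8
body[3] mov  r2, #0x47 -> r2=0x47
body[4] sub  r1, r0, #20 -> r1=0x22
body[5] mov  r3, #0x81 -> r3=0x81
body[6] sub  r2, r0, #19 -> r2=0x23
body[7] sub  r4, r2, #28 -> r4=0x07
epilogue: pop r4=0x65, sp=0xe3
epilogue: pop r3=0x9d, sp=0xe4
prologue pushed ['r3', 'r4'] at ['0xe3', '0xe2']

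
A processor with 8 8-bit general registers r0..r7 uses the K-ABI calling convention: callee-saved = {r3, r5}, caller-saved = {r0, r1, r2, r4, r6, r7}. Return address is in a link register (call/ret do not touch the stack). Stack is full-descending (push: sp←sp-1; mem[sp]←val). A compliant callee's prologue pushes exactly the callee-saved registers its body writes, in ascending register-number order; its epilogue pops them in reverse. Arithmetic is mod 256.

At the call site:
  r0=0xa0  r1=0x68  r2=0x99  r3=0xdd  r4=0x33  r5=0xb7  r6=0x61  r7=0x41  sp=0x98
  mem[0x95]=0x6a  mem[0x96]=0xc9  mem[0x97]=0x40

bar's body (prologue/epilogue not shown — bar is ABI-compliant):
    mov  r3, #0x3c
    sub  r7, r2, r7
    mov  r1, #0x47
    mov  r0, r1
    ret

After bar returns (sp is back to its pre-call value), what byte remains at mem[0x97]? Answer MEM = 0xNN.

MEM = 0xdd

prologue: push r3 -> mem[0x97]=0xdd, sp=0x97
body[0] mov  r3, #0x3c -> r3=0x3c
body[1] sub  r7, r2, r7 -> r7=0x58
body[2] mov  r1, #0x47 -> r1=0x47
body[3] mov  r0, r1 -> r0=0x47
epilogue: pop r3=0xdd, sp=0x98
prologue pushed ['r3'] at ['0x97']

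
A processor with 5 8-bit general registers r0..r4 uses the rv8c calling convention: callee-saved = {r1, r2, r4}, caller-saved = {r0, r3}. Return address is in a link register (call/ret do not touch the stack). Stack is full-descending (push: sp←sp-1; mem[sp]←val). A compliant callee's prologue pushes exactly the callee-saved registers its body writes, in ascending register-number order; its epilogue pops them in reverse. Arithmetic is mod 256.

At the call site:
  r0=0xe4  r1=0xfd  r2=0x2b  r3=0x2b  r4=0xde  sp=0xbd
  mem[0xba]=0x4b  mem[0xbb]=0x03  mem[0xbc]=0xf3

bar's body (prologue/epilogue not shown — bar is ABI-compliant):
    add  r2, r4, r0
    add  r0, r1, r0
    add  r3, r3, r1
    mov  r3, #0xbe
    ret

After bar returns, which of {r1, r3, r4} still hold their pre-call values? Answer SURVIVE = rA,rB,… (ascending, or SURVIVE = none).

prologue: push r2 → mem[0xbc]=0x2b, sp=0xbc
body[0] add  r2, r4, r0 → r2=0xc2
body[1] add  r0, r1, r0 → r0=0xe1
body[2] add  r3, r3, r1 → r3=0x28
body[3] mov  r3, #0xbe → r3=0xbe
epilogue: pop r2=0x2b, sp=0xbd
r1: callee-saved, written=False
r3: caller-saved, written=True
r4: callee-saved, written=False

SURVIVE = r1,r4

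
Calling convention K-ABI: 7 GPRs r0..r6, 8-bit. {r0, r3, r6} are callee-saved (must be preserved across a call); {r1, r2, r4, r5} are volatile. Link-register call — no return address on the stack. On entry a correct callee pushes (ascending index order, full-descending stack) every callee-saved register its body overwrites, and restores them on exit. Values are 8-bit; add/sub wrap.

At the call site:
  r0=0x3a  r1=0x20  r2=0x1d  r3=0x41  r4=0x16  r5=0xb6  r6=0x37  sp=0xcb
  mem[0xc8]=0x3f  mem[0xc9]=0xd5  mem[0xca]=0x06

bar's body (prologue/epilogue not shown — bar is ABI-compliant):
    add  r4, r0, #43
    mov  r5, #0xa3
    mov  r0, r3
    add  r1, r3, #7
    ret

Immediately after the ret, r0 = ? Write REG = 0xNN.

REG = 0x3a

prologue: push r0 → mem[0xca]=0x3a, sp=0xca
body[0] add  r4, r0, #43 → r4=0x65
body[1] mov  r5, #0xa3 → r5=0xa3
body[2] mov  r0, r3 → r0=0x41
body[3] add  r1, r3, #7 → r1=0x48
epilogue: pop r0=0x3a, sp=0xcb
r0 is callee-saved → restored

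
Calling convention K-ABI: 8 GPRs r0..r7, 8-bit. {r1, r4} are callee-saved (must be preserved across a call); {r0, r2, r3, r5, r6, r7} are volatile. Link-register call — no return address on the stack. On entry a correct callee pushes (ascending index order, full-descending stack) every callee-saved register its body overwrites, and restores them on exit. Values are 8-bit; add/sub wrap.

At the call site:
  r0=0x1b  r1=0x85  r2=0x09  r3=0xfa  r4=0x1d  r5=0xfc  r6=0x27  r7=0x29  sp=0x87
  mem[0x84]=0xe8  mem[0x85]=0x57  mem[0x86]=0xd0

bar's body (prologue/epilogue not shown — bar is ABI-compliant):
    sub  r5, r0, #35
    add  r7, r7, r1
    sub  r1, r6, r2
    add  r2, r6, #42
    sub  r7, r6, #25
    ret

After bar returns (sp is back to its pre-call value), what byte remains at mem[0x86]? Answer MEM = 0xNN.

prologue: push r1 → mem[0x86]=0x85, sp=0x86
body[0] sub  r5, r0, #35 → r5=0xf8
body[1] add  r7, r7, r1 → r7=0xae
body[2] sub  r1, r6, r2 → r1=0x1e
body[3] add  r2, r6, #42 → r2=0x51
body[4] sub  r7, r6, #25 → r7=0x0e
epilogue: pop r1=0x85, sp=0x87
prologue pushed ['r1'] at ['0x86']

MEM = 0x85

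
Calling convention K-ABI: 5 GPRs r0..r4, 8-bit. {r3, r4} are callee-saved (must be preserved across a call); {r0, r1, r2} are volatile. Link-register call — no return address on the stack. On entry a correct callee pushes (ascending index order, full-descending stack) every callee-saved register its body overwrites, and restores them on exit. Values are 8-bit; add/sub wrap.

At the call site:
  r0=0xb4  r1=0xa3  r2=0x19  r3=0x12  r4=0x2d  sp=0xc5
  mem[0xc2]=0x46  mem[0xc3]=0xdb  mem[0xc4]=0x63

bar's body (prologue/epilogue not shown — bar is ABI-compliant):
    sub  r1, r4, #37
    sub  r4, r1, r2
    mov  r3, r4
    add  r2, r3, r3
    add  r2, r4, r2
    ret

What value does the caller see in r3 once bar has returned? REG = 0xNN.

prologue: push r3 -> mem[0xc4]=0x12, sp=0xc4
prologue: push r4 -> mem[0xc3]=0x2d, sp=0xc3
body[0] sub  r1, r4, #37 -> r1=0x08
body[1] sub  r4, r1, r2 -> r4=0xef
body[2] mov  r3, r4 -> r3=0xef
body[3] add  r2, r3, r3 -> r2=0xde
body[4] add  r2, r4, r2 -> r2=0xcd
epilogue: pop r4=0x2d, sp=0xc4
epilogue: pop r3=0x12, sp=0xc5
r3 is callee-saved -> restored

REG = 0x12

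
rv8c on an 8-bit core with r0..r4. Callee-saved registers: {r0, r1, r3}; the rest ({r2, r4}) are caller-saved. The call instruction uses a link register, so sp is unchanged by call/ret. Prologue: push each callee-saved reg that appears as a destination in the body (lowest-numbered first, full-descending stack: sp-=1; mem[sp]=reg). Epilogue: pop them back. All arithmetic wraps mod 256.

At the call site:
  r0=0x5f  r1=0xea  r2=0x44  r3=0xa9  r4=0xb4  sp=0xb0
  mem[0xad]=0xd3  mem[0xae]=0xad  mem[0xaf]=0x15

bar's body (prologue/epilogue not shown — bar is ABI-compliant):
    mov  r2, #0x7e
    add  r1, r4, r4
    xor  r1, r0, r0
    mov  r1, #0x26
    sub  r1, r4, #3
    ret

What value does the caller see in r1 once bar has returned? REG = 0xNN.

prologue: push r1 → mem[0xaf]=0xea, sp=0xaf
body[0] mov  r2, #0x7e → r2=0x7e
body[1] add  r1, r4, r4 → r1=0x68
body[2] xor  r1, r0, r0 → r1=0x00
body[3] mov  r1, #0x26 → r1=0x26
body[4] sub  r1, r4, #3 → r1=0xb1
epilogue: pop r1=0xea, sp=0xb0
r1 is callee-saved → restored

REG = 0xea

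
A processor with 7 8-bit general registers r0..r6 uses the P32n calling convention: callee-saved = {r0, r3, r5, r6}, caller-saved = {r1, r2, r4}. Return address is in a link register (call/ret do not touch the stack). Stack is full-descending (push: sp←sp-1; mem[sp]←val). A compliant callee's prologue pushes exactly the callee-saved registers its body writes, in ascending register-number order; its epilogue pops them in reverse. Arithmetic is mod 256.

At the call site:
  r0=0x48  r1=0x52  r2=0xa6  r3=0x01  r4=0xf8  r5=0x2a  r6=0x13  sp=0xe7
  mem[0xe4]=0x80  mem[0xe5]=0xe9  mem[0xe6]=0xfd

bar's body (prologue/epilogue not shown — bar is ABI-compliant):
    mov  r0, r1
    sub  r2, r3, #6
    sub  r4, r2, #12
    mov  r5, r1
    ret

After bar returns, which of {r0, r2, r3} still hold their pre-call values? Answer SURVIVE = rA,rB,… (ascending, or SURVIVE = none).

prologue: push r0 -> mem[0xe6]=0x48, sp=0xe6
prologue: push r5 -> mem[0xe5]=0x2a, sp=0xe5
body[0] mov  r0, r1 -> r0=0x52
body[1] sub  r2, r3, #6 -> r2=0xfb
body[2] sub  r4, r2, #12 -> r4=0xef
body[3] mov  r5, r1 -> r5=0x52
epilogue: pop r5=0x2a, sp=0xe6
epilogue: pop r0=0x48, sp=0xe7
r0: callee-saved, written=True
r2: caller-saved, written=True
r3: callee-saved, written=False

SURVIVE = r0,r3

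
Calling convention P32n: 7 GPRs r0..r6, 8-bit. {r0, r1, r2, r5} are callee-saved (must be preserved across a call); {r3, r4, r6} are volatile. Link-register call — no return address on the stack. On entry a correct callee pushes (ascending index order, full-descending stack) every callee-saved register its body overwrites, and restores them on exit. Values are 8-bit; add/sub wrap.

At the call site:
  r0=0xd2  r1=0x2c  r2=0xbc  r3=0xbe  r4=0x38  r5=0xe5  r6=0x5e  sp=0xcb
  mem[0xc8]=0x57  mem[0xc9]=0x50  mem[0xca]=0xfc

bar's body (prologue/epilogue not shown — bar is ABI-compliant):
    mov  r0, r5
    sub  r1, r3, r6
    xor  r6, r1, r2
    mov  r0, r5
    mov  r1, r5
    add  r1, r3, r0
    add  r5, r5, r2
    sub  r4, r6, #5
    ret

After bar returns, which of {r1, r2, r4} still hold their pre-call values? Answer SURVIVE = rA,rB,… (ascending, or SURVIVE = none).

SURVIVE = r1,r2

prologue: push r0 -> mem[0xca]=0xd2, sp=0xca
prologue: push r1 -> mem[0xc9]=0x2c, sp=0xc9
prologue: push r5 -> mem[0xc8]=0xe5, sp=0xc8
body[0] mov  r0, r5 -> r0=0xe5
body[1] sub  r1, r3, r6 -> r1=0x60
body[2] xor  r6, r1, r2 -> r6=0xdc
body[3] mov  r0, r5 -> r0=0xe5
body[4] mov  r1, r5 -> r1=0xe5
body[5] add  r1, r3, r0 -> r1=0xa3
body[6] add  r5, r5, r2 -> r5=0xa1
body[7] sub  r4, r6, #5 -> r4=0xd7
epilogue: pop r5=0xe5, sp=0xc9
epilogue: pop r1=0x2c, sp=0xca
epilogue: pop r0=0xd2, sp=0xcb
r1: callee-saved, written=True
r2: callee-saved, written=False
r4: caller-saved, written=True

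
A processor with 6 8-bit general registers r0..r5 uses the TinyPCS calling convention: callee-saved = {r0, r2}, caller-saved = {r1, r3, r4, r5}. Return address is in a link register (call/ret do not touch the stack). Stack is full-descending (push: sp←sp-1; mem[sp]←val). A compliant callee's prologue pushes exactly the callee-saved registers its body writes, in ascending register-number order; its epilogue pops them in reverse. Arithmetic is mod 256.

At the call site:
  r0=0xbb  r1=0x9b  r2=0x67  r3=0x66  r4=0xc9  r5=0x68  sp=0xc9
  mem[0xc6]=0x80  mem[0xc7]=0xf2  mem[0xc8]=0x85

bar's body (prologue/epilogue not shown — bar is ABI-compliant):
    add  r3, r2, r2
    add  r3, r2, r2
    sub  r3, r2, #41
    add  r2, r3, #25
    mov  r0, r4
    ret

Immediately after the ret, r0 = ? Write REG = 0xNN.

prologue: push r0 -> mem[0xc8]=0xbb, sp=0xc8
prologue: push r2 -> mem[0xc7]=0x67, sp=0xc7
body[0] add  r3, r2, r2 -> r3=0xce
body[1] add  r3, r2, r2 -> r3=0xce
body[2] sub  r3, r2, #41 -> r3=0x3e
body[3] add  r2, r3, #25 -> r2=0x57
body[4] mov  r0, r4 -> r0=0xc9
epilogue: pop r2=0x67, sp=0xc8
epilogue: pop r0=0xbb, sp=0xc9
r0 is callee-saved -> restored

REG = 0xbb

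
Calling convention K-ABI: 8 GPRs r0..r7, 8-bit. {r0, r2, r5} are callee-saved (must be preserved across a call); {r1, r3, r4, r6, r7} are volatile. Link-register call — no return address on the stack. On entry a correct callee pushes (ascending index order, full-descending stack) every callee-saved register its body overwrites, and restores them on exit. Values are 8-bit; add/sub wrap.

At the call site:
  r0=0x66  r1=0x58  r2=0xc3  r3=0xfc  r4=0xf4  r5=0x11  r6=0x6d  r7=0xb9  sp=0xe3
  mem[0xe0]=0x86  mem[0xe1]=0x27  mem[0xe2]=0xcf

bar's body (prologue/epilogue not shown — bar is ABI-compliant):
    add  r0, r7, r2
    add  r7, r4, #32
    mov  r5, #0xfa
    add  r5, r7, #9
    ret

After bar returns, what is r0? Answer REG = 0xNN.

prologue: push r0 → mem[0xe2]=0x66, sp=0xe2
prologue: push r5 → mem[0xe1]=0x11, sp=0xe1
body[0] add  r0, r7, r2 → r0=0x7c
body[1] add  r7, r4, #32 → r7=0x14
body[2] mov  r5, #0xfa → r5=0xfa
body[3] add  r5, r7, #9 → r5=0x1d
epilogue: pop r5=0x11, sp=0xe2
epilogue: pop r0=0x66, sp=0xe3
r0 is callee-saved → restored

REG = 0x66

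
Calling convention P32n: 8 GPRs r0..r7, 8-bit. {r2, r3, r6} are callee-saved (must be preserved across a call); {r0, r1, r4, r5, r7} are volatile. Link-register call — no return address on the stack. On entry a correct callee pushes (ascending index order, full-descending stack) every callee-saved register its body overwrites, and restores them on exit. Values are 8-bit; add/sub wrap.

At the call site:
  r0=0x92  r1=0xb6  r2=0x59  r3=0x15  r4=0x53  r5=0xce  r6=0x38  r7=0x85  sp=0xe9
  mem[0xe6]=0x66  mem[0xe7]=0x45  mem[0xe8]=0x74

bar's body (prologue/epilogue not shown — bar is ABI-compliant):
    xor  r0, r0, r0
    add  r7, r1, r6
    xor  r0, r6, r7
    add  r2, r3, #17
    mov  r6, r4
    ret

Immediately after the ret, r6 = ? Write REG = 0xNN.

prologue: push r2 -> mem[0xe8]=0x59, sp=0xe8
prologue: push r6 -> mem[0xe7]=0x38, sp=0xe7
body[0] xor  r0, r0, r0 -> r0=0x00
body[1] add  r7, r1, r6 -> r7=0xee
body[2] xor  r0, r6, r7 -> r0=0xd6
body[3] add  r2, r3, #17 -> r2=0x26
body[4] mov  r6, r4 -> r6=0x53
epilogue: pop r6=0x38, sp=0xe8
epilogue: pop r2=0x59, sp=0xe9
r6 is callee-saved -> restored

REG = 0x38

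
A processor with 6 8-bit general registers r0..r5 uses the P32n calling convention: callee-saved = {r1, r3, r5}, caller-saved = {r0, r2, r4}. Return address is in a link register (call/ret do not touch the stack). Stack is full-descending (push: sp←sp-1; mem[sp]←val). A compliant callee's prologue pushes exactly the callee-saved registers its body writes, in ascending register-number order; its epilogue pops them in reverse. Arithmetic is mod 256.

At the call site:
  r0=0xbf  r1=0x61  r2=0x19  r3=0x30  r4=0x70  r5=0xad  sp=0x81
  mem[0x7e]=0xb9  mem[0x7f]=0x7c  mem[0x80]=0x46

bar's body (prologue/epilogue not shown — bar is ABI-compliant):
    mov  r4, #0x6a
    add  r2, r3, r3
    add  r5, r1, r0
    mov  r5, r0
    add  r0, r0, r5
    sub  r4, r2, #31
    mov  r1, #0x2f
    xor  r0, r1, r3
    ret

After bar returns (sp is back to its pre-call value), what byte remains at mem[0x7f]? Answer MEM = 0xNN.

prologue: push r1 -> mem[0x80]=0x61, sp=0x80
prologue: push r5 -> mem[0x7f]=0xad, sp=0x7f
body[0] mov  r4, #0x6a -> r4=0x6a
body[1] add  r2, r3, r3 -> r2=0x60
body[2] add  r5, r1, r0 -> r5=0x20
body[3] mov  r5, r0 -> r5=0xbf
body[4] add  r0, r0, r5 -> r0=0x7e
body[5] sub  r4, r2, #31 -> r4=0x41
body[6] mov  r1, #0x2f -> r1=0x2f
body[7] xor  r0, r1, r3 -> r0=0x1f
epilogue: pop r5=0xad, sp=0x80
epilogue: pop r1=0x61, sp=0x81
prologue pushed ['r1', 'r5'] at ['0x80', '0x7f']

MEM = 0xad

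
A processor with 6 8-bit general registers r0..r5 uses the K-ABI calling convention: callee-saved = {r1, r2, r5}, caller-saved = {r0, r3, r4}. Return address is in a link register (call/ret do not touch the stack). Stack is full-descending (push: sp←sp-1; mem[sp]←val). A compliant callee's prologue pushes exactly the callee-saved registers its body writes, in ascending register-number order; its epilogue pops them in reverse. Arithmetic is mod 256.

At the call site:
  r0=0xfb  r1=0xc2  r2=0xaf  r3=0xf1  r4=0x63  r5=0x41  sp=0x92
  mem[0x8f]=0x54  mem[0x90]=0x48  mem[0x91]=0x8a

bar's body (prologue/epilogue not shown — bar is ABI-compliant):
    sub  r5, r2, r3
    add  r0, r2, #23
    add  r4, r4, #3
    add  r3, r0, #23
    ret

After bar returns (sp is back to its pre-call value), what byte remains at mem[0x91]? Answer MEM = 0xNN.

prologue: push r5 → mem[0x91]=0x41, sp=0x91
body[0] sub  r5, r2, r3 → r5=0xbe
body[1] add  r0, r2, #23 → r0=0xc6
body[2] add  r4, r4, #3 → r4=0x66
body[3] add  r3, r0, #23 → r3=0xdd
epilogue: pop r5=0x41, sp=0x92
prologue pushed ['r5'] at ['0x91']

MEM = 0x41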